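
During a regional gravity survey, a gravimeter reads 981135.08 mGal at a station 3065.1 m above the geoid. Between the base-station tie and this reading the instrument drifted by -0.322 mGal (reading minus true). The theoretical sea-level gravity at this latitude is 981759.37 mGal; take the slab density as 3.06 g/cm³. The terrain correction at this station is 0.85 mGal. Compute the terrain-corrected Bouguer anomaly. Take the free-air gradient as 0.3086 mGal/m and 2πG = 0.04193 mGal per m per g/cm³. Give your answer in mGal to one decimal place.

-70.5

Drift-corrected reading = 981135.08 − (-0.322) = 981135.402 mGal
Free-air correction = 0.3086 × 3065.1 = 945.89 mGal
Free-air anomaly = 981135.402 − 981759.37 + (945.89) = 321.922 mGal
Bouguer slab correction = 0.04193 × 3.06 × 3065.1 = 393.27 mGal
Simple Bouguer anomaly = 321.922 − (393.27) = -71.348 mGal
Complete Bouguer anomaly = -71.348 + 0.85 = -70.498 mGal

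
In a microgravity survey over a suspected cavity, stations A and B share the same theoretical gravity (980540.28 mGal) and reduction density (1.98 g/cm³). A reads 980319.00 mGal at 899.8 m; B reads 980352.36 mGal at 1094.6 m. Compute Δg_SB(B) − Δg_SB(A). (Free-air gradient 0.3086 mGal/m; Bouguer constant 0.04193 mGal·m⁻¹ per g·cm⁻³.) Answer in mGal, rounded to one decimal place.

77.3

Δg_SB(A) = 980319.00 − 980540.28 + 0.3086×899.8 − 0.04193×1.98×899.8 = -18.30 mGal
Δg_SB(B) = 980352.36 − 980540.28 + 0.3086×1094.6 − 0.04193×1.98×1094.6 = 59.00 mGal
Difference = 59.00 − (-18.30) = 77.30 mGal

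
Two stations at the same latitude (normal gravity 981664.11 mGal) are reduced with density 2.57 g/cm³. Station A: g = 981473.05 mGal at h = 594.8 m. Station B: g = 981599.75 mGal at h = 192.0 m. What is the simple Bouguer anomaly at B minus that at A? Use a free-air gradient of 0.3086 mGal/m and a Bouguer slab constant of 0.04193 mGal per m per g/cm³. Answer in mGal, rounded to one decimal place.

Δg_SB(A) = 981473.05 − 981664.11 + 0.3086×594.8 − 0.04193×2.57×594.8 = -71.60 mGal
Δg_SB(B) = 981599.75 − 981664.11 + 0.3086×192.0 − 0.04193×2.57×192.0 = -25.80 mGal
Difference = -25.80 − (-71.60) = 45.80 mGal

45.8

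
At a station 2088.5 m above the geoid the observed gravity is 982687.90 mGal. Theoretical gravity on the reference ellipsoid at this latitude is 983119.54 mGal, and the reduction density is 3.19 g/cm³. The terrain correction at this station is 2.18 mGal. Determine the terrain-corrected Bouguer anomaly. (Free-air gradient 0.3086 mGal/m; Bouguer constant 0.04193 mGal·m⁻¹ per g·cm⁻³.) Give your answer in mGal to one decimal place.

-64.3

Free-air correction = 0.3086 × 2088.5 = 644.51 mGal
Free-air anomaly = 982687.90 − 983119.54 + (644.51) = 212.87 mGal
Bouguer slab correction = 0.04193 × 3.19 × 2088.5 = 279.35 mGal
Simple Bouguer anomaly = 212.87 − (279.35) = -66.48 mGal
Complete Bouguer anomaly = -66.48 + 2.18 = -64.30 mGal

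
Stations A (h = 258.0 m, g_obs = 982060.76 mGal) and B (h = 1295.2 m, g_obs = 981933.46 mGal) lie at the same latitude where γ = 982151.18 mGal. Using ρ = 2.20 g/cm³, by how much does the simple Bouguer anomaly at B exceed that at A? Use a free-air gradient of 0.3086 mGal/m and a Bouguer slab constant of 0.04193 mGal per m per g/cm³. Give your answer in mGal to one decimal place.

Δg_SB(A) = 982060.76 − 982151.18 + 0.3086×258.0 − 0.04193×2.20×258.0 = -34.60 mGal
Δg_SB(B) = 981933.46 − 982151.18 + 0.3086×1295.2 − 0.04193×2.20×1295.2 = 62.50 mGal
Difference = 62.50 − (-34.60) = 97.10 mGal

97.1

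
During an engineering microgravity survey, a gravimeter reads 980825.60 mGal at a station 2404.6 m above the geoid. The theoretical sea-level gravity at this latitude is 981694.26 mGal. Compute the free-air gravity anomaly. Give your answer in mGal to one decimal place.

-126.6

Free-air correction = 0.3086 × 2404.6 = 742.06 mGal
Free-air anomaly = 980825.60 − 981694.26 + (742.06) = -126.60 mGal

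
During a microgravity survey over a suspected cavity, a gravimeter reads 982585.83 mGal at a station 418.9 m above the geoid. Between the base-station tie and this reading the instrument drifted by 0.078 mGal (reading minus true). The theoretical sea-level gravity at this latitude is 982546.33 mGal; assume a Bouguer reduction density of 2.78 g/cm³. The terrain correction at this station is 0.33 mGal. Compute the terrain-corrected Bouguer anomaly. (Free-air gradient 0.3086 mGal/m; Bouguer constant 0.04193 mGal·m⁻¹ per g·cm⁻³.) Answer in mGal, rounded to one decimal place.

120.2

Drift-corrected reading = 982585.83 − (0.078) = 982585.752 mGal
Free-air correction = 0.3086 × 418.9 = 129.27 mGal
Free-air anomaly = 982585.752 − 982546.33 + (129.27) = 168.692 mGal
Bouguer slab correction = 0.04193 × 2.78 × 418.9 = 48.83 mGal
Simple Bouguer anomaly = 168.692 − (48.83) = 119.862 mGal
Complete Bouguer anomaly = 119.862 + 0.33 = 120.192 mGal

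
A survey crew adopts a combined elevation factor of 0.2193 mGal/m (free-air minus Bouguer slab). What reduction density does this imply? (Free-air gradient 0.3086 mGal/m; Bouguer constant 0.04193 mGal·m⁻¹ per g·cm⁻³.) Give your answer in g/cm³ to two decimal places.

0.2193 = 0.3086 − 0.04193 × ρ
ρ = (0.3086 − 0.2193) / 0.04193 = 2.13 g/cm³

2.13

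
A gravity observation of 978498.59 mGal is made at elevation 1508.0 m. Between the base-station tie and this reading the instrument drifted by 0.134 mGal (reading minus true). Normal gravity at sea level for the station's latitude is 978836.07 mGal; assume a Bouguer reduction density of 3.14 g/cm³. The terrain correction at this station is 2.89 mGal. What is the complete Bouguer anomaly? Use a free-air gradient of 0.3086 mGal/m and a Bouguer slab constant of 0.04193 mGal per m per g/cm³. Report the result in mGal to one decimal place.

Drift-corrected reading = 978498.59 − (0.134) = 978498.456 mGal
Free-air correction = 0.3086 × 1508.0 = 465.37 mGal
Free-air anomaly = 978498.456 − 978836.07 + (465.37) = 127.756 mGal
Bouguer slab correction = 0.04193 × 3.14 × 1508.0 = 198.54 mGal
Simple Bouguer anomaly = 127.756 − (198.54) = -70.784 mGal
Complete Bouguer anomaly = -70.784 + 2.89 = -67.894 mGal

-67.9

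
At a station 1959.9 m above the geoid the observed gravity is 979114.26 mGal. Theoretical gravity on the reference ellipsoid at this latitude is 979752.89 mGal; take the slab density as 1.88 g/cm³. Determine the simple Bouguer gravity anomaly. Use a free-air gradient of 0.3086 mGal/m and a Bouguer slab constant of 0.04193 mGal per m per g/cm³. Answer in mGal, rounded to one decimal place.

-188.3

Free-air correction = 0.3086 × 1959.9 = 604.83 mGal
Free-air anomaly = 979114.26 − 979752.89 + (604.83) = -33.80 mGal
Bouguer slab correction = 0.04193 × 1.88 × 1959.9 = 154.50 mGal
Simple Bouguer anomaly = -33.80 − (154.50) = -188.30 mGal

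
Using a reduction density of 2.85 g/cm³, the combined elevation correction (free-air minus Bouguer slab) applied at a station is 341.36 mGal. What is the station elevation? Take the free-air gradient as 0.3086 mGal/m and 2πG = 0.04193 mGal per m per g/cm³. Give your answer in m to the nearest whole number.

1805

Combined gradient = 0.3086 − 0.04193 × 2.85 = 0.1890995 mGal/m
h = 341.36 / 0.1890995 = 1805.19 m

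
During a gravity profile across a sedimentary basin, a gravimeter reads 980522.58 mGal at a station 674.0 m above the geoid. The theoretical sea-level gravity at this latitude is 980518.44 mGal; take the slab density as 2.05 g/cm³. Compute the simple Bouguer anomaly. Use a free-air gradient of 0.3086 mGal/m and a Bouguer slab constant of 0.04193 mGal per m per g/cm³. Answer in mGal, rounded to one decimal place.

Free-air correction = 0.3086 × 674.0 = 208.00 mGal
Free-air anomaly = 980522.58 − 980518.44 + (208.00) = 212.14 mGal
Bouguer slab correction = 0.04193 × 2.05 × 674.0 = 57.93 mGal
Simple Bouguer anomaly = 212.14 − (57.93) = 154.21 mGal

154.2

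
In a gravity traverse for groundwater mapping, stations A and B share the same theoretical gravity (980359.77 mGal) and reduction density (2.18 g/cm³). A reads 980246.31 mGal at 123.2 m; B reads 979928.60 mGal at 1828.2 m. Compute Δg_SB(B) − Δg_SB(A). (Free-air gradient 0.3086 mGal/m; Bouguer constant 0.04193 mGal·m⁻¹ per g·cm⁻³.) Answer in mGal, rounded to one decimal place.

Δg_SB(A) = 980246.31 − 980359.77 + 0.3086×123.2 − 0.04193×2.18×123.2 = -86.70 mGal
Δg_SB(B) = 979928.60 − 980359.77 + 0.3086×1828.2 − 0.04193×2.18×1828.2 = -34.10 mGal
Difference = -34.10 − (-86.70) = 52.60 mGal

52.6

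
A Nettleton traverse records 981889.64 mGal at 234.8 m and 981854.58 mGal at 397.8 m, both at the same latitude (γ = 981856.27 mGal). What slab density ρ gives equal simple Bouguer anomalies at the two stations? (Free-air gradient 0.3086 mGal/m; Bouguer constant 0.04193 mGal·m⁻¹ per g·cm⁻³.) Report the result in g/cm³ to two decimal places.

2.23

Δg_obs = 981854.58 − 981889.64 = -35.06 mGal over Δh = 397.8 − 234.8 = 163.0 m
Equal Bouguer anomalies ⇒ Δg_obs + (0.3086 − 0.04193ρ)·Δh = 0
0.3086 − 0.04193ρ = −Δg_obs/Δh = 0.21509
ρ = (0.3086 − 0.21509) / 0.04193 = 2.23 g/cm³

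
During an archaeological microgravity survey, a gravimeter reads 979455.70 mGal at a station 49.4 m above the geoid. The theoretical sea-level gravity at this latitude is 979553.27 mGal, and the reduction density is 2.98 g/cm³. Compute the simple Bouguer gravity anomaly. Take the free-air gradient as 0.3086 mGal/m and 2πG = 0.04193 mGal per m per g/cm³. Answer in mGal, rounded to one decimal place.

Free-air correction = 0.3086 × 49.4 = 15.24 mGal
Free-air anomaly = 979455.70 − 979553.27 + (15.24) = -82.33 mGal
Bouguer slab correction = 0.04193 × 2.98 × 49.4 = 6.17 mGal
Simple Bouguer anomaly = -82.33 − (6.17) = -88.50 mGal

-88.5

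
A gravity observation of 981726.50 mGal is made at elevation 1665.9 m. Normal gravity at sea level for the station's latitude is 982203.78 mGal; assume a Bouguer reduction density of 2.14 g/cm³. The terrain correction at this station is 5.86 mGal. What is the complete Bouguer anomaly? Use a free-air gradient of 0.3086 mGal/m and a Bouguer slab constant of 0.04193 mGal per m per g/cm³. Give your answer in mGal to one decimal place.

Free-air correction = 0.3086 × 1665.9 = 514.10 mGal
Free-air anomaly = 981726.50 − 982203.78 + (514.10) = 36.82 mGal
Bouguer slab correction = 0.04193 × 2.14 × 1665.9 = 149.48 mGal
Simple Bouguer anomaly = 36.82 − (149.48) = -112.66 mGal
Complete Bouguer anomaly = -112.66 + 5.86 = -106.80 mGal

-106.8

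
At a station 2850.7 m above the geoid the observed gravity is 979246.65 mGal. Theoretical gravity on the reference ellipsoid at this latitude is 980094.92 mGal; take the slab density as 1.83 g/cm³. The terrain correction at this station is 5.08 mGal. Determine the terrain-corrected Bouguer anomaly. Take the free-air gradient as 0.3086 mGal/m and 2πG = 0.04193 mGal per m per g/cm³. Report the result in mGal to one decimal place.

Free-air correction = 0.3086 × 2850.7 = 879.73 mGal
Free-air anomaly = 979246.65 − 980094.92 + (879.73) = 31.46 mGal
Bouguer slab correction = 0.04193 × 1.83 × 2850.7 = 218.74 mGal
Simple Bouguer anomaly = 31.46 − (218.74) = -187.28 mGal
Complete Bouguer anomaly = -187.28 + 5.08 = -182.20 mGal

-182.2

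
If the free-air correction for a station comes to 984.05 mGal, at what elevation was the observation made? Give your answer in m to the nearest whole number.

3189

h = 984.05 / 0.3086 = 3188.76 m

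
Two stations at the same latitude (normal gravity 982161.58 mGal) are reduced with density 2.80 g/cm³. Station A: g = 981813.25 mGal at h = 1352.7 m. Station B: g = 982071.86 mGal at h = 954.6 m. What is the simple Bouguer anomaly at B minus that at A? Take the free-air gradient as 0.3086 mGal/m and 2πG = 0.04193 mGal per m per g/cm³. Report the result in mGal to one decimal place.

182.5

Δg_SB(A) = 981813.25 − 982161.58 + 0.3086×1352.7 − 0.04193×2.80×1352.7 = -89.70 mGal
Δg_SB(B) = 982071.86 − 982161.58 + 0.3086×954.6 − 0.04193×2.80×954.6 = 92.80 mGal
Difference = 92.80 − (-89.70) = 182.50 mGal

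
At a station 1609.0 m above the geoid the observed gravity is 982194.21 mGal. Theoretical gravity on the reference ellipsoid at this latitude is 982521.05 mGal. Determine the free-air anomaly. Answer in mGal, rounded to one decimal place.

169.7

Free-air correction = 0.3086 × 1609.0 = 496.54 mGal
Free-air anomaly = 982194.21 − 982521.05 + (496.54) = 169.70 mGal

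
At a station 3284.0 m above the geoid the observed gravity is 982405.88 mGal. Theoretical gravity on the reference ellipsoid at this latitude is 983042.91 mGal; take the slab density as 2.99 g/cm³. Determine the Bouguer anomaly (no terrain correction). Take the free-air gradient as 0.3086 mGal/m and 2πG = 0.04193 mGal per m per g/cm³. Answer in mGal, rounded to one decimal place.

Free-air correction = 0.3086 × 3284.0 = 1013.44 mGal
Free-air anomaly = 982405.88 − 983042.91 + (1013.44) = 376.41 mGal
Bouguer slab correction = 0.04193 × 2.99 × 3284.0 = 411.72 mGal
Simple Bouguer anomaly = 376.41 − (411.72) = -35.31 mGal

-35.3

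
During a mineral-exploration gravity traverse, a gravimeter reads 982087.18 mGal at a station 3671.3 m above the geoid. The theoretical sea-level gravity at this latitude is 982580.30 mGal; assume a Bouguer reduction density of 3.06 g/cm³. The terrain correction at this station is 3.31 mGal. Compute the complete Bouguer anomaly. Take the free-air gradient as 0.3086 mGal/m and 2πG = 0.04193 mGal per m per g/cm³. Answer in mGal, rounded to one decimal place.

172.1

Free-air correction = 0.3086 × 3671.3 = 1132.96 mGal
Free-air anomaly = 982087.18 − 982580.30 + (1132.96) = 639.84 mGal
Bouguer slab correction = 0.04193 × 3.06 × 3671.3 = 471.05 mGal
Simple Bouguer anomaly = 639.84 − (471.05) = 168.79 mGal
Complete Bouguer anomaly = 168.79 + 3.31 = 172.10 mGal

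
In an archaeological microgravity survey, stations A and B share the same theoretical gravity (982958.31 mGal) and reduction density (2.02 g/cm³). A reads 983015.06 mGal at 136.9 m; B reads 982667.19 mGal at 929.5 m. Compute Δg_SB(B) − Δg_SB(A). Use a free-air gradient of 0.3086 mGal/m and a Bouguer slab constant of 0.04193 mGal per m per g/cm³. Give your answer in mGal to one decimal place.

-170.4

Δg_SB(A) = 983015.06 − 982958.31 + 0.3086×136.9 − 0.04193×2.02×136.9 = 87.40 mGal
Δg_SB(B) = 982667.19 − 982958.31 + 0.3086×929.5 − 0.04193×2.02×929.5 = -83.00 mGal
Difference = -83.00 − (87.40) = -170.40 mGal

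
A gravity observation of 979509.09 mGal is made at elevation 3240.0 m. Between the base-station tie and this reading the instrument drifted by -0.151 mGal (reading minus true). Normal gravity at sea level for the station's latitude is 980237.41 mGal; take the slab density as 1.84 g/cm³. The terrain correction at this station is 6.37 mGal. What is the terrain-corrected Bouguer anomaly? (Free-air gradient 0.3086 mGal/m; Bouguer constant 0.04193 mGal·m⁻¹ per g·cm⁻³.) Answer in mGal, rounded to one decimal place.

28.1

Drift-corrected reading = 979509.09 − (-0.151) = 979509.241 mGal
Free-air correction = 0.3086 × 3240.0 = 999.86 mGal
Free-air anomaly = 979509.241 − 980237.41 + (999.86) = 271.691 mGal
Bouguer slab correction = 0.04193 × 1.84 × 3240.0 = 249.97 mGal
Simple Bouguer anomaly = 271.691 − (249.97) = 21.721 mGal
Complete Bouguer anomaly = 21.721 + 6.37 = 28.091 mGal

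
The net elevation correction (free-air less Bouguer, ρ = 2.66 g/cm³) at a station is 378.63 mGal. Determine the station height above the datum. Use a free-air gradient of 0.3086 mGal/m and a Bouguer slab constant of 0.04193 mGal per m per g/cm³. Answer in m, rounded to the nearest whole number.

1921

Combined gradient = 0.3086 − 0.04193 × 2.66 = 0.1970662 mGal/m
h = 378.63 / 0.1970662 = 1921.33 m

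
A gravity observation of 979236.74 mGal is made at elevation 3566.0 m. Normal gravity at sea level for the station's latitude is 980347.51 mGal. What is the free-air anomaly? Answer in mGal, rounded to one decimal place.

-10.3

Free-air correction = 0.3086 × 3566.0 = 1100.47 mGal
Free-air anomaly = 979236.74 − 980347.51 + (1100.47) = -10.30 mGal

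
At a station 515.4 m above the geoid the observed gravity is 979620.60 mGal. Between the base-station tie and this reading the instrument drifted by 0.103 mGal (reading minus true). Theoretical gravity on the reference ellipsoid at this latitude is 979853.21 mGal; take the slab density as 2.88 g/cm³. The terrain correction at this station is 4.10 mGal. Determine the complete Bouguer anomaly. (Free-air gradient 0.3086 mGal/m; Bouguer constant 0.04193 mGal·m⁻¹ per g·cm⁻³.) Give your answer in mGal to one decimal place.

Drift-corrected reading = 979620.60 − (0.103) = 979620.497 mGal
Free-air correction = 0.3086 × 515.4 = 159.05 mGal
Free-air anomaly = 979620.497 − 979853.21 + (159.05) = -73.663 mGal
Bouguer slab correction = 0.04193 × 2.88 × 515.4 = 62.24 mGal
Simple Bouguer anomaly = -73.663 − (62.24) = -135.903 mGal
Complete Bouguer anomaly = -135.903 + 4.10 = -131.803 mGal

-131.8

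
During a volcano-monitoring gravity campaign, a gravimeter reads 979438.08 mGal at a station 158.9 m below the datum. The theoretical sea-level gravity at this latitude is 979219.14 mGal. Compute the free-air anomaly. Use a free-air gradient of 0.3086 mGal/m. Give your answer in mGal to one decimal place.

169.9

Free-air correction = 0.3086 × -158.9 = -49.04 mGal
Free-air anomaly = 979438.08 − 979219.14 + (-49.04) = 169.90 mGal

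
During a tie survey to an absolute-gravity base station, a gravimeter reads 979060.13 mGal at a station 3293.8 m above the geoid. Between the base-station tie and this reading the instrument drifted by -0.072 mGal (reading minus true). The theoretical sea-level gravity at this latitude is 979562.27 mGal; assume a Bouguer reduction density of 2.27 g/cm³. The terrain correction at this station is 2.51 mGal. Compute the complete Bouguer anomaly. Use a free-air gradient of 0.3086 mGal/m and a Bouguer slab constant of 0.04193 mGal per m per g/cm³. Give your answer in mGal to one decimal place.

Drift-corrected reading = 979060.13 − (-0.072) = 979060.202 mGal
Free-air correction = 0.3086 × 3293.8 = 1016.47 mGal
Free-air anomaly = 979060.202 − 979562.27 + (1016.47) = 514.402 mGal
Bouguer slab correction = 0.04193 × 2.27 × 3293.8 = 313.51 mGal
Simple Bouguer anomaly = 514.402 − (313.51) = 200.892 mGal
Complete Bouguer anomaly = 200.892 + 2.51 = 203.402 mGal

203.4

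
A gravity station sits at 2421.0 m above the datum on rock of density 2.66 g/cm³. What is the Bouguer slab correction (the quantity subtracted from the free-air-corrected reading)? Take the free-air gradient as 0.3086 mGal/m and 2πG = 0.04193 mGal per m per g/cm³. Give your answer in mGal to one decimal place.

270.0

Bouguer slab correction = 0.04193 × 2.66 × 2421.0 = 270.0 mGal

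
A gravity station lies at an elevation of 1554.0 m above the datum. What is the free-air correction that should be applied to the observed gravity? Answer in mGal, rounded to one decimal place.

479.6

Free-air correction = 0.3086 × 1554.0 = 479.6 mGal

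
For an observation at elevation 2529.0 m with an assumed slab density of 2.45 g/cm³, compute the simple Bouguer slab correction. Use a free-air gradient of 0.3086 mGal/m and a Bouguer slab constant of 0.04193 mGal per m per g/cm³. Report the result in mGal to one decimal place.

Bouguer slab correction = 0.04193 × 2.45 × 2529.0 = 259.8 mGal

259.8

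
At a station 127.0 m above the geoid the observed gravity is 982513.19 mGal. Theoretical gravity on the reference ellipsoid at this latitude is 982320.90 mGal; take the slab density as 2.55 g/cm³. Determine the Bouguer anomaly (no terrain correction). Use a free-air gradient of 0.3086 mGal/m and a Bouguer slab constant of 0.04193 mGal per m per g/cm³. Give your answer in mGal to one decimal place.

Free-air correction = 0.3086 × 127.0 = 39.19 mGal
Free-air anomaly = 982513.19 − 982320.90 + (39.19) = 231.48 mGal
Bouguer slab correction = 0.04193 × 2.55 × 127.0 = 13.58 mGal
Simple Bouguer anomaly = 231.48 − (13.58) = 217.90 mGal

217.9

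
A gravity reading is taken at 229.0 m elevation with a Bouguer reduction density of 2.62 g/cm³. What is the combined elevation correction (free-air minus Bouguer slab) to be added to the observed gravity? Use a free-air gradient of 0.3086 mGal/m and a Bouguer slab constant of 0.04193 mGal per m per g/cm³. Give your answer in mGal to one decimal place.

45.5

Combined gradient = 0.3086 − 0.04193 × 2.62 = 0.1987434 mGal/m
Combined elevation correction = 0.1987434 × 229.0 = 45.5 mGal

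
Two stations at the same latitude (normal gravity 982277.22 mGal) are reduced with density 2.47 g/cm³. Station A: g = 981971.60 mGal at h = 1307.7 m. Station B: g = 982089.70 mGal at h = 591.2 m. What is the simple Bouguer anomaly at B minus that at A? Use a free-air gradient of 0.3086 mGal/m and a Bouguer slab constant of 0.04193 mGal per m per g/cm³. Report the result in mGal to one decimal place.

Δg_SB(A) = 981971.60 − 982277.22 + 0.3086×1307.7 − 0.04193×2.47×1307.7 = -37.50 mGal
Δg_SB(B) = 982089.70 − 982277.22 + 0.3086×591.2 − 0.04193×2.47×591.2 = -66.30 mGal
Difference = -66.30 − (-37.50) = -28.80 mGal

-28.8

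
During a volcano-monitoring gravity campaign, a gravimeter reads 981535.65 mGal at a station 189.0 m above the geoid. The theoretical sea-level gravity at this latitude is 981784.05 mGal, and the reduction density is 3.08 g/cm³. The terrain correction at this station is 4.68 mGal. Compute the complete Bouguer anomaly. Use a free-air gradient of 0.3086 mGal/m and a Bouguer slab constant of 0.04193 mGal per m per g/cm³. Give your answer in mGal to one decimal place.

-209.8

Free-air correction = 0.3086 × 189.0 = 58.33 mGal
Free-air anomaly = 981535.65 − 981784.05 + (58.33) = -190.07 mGal
Bouguer slab correction = 0.04193 × 3.08 × 189.0 = 24.41 mGal
Simple Bouguer anomaly = -190.07 − (24.41) = -214.48 mGal
Complete Bouguer anomaly = -214.48 + 4.68 = -209.80 mGal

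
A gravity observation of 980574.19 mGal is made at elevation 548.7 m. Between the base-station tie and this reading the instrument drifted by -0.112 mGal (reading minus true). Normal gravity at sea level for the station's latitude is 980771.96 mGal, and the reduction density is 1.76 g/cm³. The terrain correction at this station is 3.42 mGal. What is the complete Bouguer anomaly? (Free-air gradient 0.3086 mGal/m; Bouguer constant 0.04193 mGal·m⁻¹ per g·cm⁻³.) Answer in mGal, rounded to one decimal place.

Drift-corrected reading = 980574.19 − (-0.112) = 980574.302 mGal
Free-air correction = 0.3086 × 548.7 = 169.33 mGal
Free-air anomaly = 980574.302 − 980771.96 + (169.33) = -28.328 mGal
Bouguer slab correction = 0.04193 × 1.76 × 548.7 = 40.49 mGal
Simple Bouguer anomaly = -28.328 − (40.49) = -68.818 mGal
Complete Bouguer anomaly = -68.818 + 3.42 = -65.398 mGal

-65.4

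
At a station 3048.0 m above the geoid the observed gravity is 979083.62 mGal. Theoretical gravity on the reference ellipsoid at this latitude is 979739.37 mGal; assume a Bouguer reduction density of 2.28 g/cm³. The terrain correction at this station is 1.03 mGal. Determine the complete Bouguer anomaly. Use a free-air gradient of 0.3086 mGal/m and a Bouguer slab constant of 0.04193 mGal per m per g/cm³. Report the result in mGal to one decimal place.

Free-air correction = 0.3086 × 3048.0 = 940.61 mGal
Free-air anomaly = 979083.62 − 979739.37 + (940.61) = 284.86 mGal
Bouguer slab correction = 0.04193 × 2.28 × 3048.0 = 291.39 mGal
Simple Bouguer anomaly = 284.86 − (291.39) = -6.53 mGal
Complete Bouguer anomaly = -6.53 + 1.03 = -5.50 mGal

-5.5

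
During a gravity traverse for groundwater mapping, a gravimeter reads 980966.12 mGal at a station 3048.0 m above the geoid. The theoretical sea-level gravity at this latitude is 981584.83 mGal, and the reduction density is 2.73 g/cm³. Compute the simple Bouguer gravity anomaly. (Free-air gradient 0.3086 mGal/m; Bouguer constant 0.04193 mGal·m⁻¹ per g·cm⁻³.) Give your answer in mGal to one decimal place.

Free-air correction = 0.3086 × 3048.0 = 940.61 mGal
Free-air anomaly = 980966.12 − 981584.83 + (940.61) = 321.90 mGal
Bouguer slab correction = 0.04193 × 2.73 × 3048.0 = 348.90 mGal
Simple Bouguer anomaly = 321.90 − (348.90) = -27.00 mGal

-27.0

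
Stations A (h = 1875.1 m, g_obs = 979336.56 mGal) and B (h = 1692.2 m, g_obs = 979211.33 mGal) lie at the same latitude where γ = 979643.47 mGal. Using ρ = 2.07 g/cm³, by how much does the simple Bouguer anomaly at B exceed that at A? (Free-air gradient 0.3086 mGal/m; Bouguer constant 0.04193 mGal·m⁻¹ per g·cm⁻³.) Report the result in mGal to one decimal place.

-165.8

Δg_SB(A) = 979336.56 − 979643.47 + 0.3086×1875.1 − 0.04193×2.07×1875.1 = 109.00 mGal
Δg_SB(B) = 979211.33 − 979643.47 + 0.3086×1692.2 − 0.04193×2.07×1692.2 = -56.80 mGal
Difference = -56.80 − (109.00) = -165.80 mGal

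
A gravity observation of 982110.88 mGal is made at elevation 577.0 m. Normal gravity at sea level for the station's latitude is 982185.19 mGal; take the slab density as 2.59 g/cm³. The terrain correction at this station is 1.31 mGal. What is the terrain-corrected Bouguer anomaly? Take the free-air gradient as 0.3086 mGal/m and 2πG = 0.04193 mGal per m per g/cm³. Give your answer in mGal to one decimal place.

42.4

Free-air correction = 0.3086 × 577.0 = 178.06 mGal
Free-air anomaly = 982110.88 − 982185.19 + (178.06) = 103.75 mGal
Bouguer slab correction = 0.04193 × 2.59 × 577.0 = 62.66 mGal
Simple Bouguer anomaly = 103.75 − (62.66) = 41.09 mGal
Complete Bouguer anomaly = 41.09 + 1.31 = 42.40 mGal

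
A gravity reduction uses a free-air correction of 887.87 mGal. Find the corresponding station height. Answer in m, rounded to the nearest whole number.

h = 887.87 / 0.3086 = 2877.09 m

2877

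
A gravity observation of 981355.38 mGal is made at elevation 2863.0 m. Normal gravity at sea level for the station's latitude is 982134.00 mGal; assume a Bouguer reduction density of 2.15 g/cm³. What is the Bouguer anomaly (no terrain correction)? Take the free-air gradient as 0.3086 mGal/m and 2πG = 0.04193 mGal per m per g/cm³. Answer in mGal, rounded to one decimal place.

Free-air correction = 0.3086 × 2863.0 = 883.52 mGal
Free-air anomaly = 981355.38 − 982134.00 + (883.52) = 104.90 mGal
Bouguer slab correction = 0.04193 × 2.15 × 2863.0 = 258.10 mGal
Simple Bouguer anomaly = 104.90 − (258.10) = -153.20 mGal

-153.2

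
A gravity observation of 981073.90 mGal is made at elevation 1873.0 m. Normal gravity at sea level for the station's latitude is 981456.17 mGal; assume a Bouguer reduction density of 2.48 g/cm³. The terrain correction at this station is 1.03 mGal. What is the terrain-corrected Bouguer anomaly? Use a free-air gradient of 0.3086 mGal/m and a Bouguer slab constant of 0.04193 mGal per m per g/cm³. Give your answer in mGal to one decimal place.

Free-air correction = 0.3086 × 1873.0 = 578.01 mGal
Free-air anomaly = 981073.90 − 981456.17 + (578.01) = 195.74 mGal
Bouguer slab correction = 0.04193 × 2.48 × 1873.0 = 194.77 mGal
Simple Bouguer anomaly = 195.74 − (194.77) = 0.97 mGal
Complete Bouguer anomaly = 0.97 + 1.03 = 2.00 mGal

2.0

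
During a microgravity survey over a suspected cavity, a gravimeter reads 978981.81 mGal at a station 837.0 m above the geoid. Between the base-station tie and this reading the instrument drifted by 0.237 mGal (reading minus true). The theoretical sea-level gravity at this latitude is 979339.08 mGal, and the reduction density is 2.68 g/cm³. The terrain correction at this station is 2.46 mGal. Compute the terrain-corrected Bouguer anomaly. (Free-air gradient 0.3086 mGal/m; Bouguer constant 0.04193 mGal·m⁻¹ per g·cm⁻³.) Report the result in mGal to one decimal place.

Drift-corrected reading = 978981.81 − (0.237) = 978981.573 mGal
Free-air correction = 0.3086 × 837.0 = 258.30 mGal
Free-air anomaly = 978981.573 − 979339.08 + (258.30) = -99.207 mGal
Bouguer slab correction = 0.04193 × 2.68 × 837.0 = 94.06 mGal
Simple Bouguer anomaly = -99.207 − (94.06) = -193.267 mGal
Complete Bouguer anomaly = -193.267 + 2.46 = -190.807 mGal

-190.8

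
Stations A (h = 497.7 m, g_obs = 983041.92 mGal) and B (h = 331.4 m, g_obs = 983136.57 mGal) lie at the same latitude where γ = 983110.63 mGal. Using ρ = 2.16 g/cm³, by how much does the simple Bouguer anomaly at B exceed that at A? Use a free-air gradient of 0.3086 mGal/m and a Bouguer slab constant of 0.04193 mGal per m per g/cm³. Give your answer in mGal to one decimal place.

Δg_SB(A) = 983041.92 − 983110.63 + 0.3086×497.7 − 0.04193×2.16×497.7 = 39.80 mGal
Δg_SB(B) = 983136.57 − 983110.63 + 0.3086×331.4 − 0.04193×2.16×331.4 = 98.20 mGal
Difference = 98.20 − (39.80) = 58.40 mGal

58.4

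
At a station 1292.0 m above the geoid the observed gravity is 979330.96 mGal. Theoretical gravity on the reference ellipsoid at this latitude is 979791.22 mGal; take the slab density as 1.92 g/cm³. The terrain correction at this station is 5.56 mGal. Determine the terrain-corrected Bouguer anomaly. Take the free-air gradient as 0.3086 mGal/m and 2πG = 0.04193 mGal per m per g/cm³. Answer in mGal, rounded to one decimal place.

-160.0

Free-air correction = 0.3086 × 1292.0 = 398.71 mGal
Free-air anomaly = 979330.96 − 979791.22 + (398.71) = -61.55 mGal
Bouguer slab correction = 0.04193 × 1.92 × 1292.0 = 104.01 mGal
Simple Bouguer anomaly = -61.55 − (104.01) = -165.56 mGal
Complete Bouguer anomaly = -165.56 + 5.56 = -160.00 mGal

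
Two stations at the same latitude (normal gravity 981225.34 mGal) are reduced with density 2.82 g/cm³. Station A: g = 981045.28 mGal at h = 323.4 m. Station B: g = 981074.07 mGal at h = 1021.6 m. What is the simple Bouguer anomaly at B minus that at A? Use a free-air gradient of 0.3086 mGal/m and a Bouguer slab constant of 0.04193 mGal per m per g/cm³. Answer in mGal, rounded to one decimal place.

Δg_SB(A) = 981045.28 − 981225.34 + 0.3086×323.4 − 0.04193×2.82×323.4 = -118.50 mGal
Δg_SB(B) = 981074.07 − 981225.34 + 0.3086×1021.6 − 0.04193×2.82×1021.6 = 43.20 mGal
Difference = 43.20 − (-118.50) = 161.70 mGal

161.7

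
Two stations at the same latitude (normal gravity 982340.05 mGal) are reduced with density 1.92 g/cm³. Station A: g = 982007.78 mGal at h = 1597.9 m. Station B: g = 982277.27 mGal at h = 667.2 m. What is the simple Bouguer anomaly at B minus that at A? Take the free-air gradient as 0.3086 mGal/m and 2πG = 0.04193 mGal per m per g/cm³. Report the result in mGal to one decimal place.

57.2

Δg_SB(A) = 982007.78 − 982340.05 + 0.3086×1597.9 − 0.04193×1.92×1597.9 = 32.20 mGal
Δg_SB(B) = 982277.27 − 982340.05 + 0.3086×667.2 − 0.04193×1.92×667.2 = 89.40 mGal
Difference = 89.40 − (32.20) = 57.20 mGal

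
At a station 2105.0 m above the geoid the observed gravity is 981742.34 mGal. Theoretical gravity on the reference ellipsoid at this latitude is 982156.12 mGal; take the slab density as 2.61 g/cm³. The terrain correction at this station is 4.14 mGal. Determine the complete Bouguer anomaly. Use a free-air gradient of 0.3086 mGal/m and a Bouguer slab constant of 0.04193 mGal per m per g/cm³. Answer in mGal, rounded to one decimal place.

9.6

Free-air correction = 0.3086 × 2105.0 = 649.60 mGal
Free-air anomaly = 981742.34 − 982156.12 + (649.60) = 235.82 mGal
Bouguer slab correction = 0.04193 × 2.61 × 2105.0 = 230.37 mGal
Simple Bouguer anomaly = 235.82 − (230.37) = 5.45 mGal
Complete Bouguer anomaly = 5.45 + 4.14 = 9.59 mGal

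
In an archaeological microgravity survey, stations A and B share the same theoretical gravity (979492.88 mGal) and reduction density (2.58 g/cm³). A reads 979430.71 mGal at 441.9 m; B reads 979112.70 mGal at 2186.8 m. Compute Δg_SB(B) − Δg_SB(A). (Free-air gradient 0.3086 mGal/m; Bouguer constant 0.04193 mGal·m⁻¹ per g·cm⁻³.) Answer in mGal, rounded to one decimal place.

31.7

Δg_SB(A) = 979430.71 − 979492.88 + 0.3086×441.9 − 0.04193×2.58×441.9 = 26.40 mGal
Δg_SB(B) = 979112.70 − 979492.88 + 0.3086×2186.8 − 0.04193×2.58×2186.8 = 58.10 mGal
Difference = 58.10 − (26.40) = 31.70 mGal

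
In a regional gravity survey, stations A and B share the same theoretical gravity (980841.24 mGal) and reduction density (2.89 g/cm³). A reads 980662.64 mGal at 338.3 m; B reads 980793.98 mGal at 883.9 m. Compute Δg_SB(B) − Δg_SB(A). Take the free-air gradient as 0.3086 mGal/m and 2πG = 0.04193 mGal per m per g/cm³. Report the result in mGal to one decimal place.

233.6

Δg_SB(A) = 980662.64 − 980841.24 + 0.3086×338.3 − 0.04193×2.89×338.3 = -115.20 mGal
Δg_SB(B) = 980793.98 − 980841.24 + 0.3086×883.9 − 0.04193×2.89×883.9 = 118.40 mGal
Difference = 118.40 − (-115.20) = 233.60 mGal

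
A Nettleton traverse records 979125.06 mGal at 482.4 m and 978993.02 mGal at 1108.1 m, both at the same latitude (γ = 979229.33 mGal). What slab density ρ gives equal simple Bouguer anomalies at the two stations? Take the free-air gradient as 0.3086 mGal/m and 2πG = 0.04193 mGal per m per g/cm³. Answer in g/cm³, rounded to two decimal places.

Δg_obs = 978993.02 − 979125.06 = -132.04 mGal over Δh = 1108.1 − 482.4 = 625.7 m
Equal Bouguer anomalies ⇒ Δg_obs + (0.3086 − 0.04193ρ)·Δh = 0
0.3086 − 0.04193ρ = −Δg_obs/Δh = 0.21103
ρ = (0.3086 − 0.21103) / 0.04193 = 2.33 g/cm³

2.33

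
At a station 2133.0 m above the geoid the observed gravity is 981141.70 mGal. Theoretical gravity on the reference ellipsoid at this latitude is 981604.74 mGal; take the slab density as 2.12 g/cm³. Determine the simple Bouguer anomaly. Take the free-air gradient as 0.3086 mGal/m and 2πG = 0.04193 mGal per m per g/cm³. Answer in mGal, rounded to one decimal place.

Free-air correction = 0.3086 × 2133.0 = 658.24 mGal
Free-air anomaly = 981141.70 − 981604.74 + (658.24) = 195.20 mGal
Bouguer slab correction = 0.04193 × 2.12 × 2133.0 = 189.61 mGal
Simple Bouguer anomaly = 195.20 − (189.61) = 5.59 mGal

5.6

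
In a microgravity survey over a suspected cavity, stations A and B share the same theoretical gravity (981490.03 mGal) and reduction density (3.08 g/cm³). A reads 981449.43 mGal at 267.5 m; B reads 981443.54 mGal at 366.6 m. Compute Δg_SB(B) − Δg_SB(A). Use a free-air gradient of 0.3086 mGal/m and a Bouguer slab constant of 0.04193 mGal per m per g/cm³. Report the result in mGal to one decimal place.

11.9

Δg_SB(A) = 981449.43 − 981490.03 + 0.3086×267.5 − 0.04193×3.08×267.5 = 7.40 mGal
Δg_SB(B) = 981443.54 − 981490.03 + 0.3086×366.6 − 0.04193×3.08×366.6 = 19.30 mGal
Difference = 19.30 − (7.40) = 11.90 mGal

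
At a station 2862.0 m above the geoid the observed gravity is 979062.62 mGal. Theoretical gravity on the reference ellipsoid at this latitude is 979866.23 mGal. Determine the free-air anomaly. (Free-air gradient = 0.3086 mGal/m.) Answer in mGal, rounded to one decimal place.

79.6

Free-air correction = 0.3086 × 2862.0 = 883.21 mGal
Free-air anomaly = 979062.62 − 979866.23 + (883.21) = 79.60 mGal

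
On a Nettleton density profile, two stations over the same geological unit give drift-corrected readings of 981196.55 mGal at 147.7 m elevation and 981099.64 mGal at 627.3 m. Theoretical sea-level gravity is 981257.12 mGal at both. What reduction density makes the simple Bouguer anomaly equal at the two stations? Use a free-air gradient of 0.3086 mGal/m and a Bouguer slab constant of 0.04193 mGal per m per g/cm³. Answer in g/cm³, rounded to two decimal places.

Δg_obs = 981099.64 − 981196.55 = -96.91 mGal over Δh = 627.3 − 147.7 = 479.6 m
Equal Bouguer anomalies ⇒ Δg_obs + (0.3086 − 0.04193ρ)·Δh = 0
0.3086 − 0.04193ρ = −Δg_obs/Δh = 0.20206
ρ = (0.3086 − 0.20206) / 0.04193 = 2.54 g/cm³

2.54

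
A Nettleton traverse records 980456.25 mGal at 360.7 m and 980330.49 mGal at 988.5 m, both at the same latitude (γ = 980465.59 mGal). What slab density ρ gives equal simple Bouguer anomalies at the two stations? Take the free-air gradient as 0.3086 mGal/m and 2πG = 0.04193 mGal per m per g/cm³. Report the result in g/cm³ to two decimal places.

2.58

Δg_obs = 980330.49 − 980456.25 = -125.76 mGal over Δh = 988.5 − 360.7 = 627.8 m
Equal Bouguer anomalies ⇒ Δg_obs + (0.3086 − 0.04193ρ)·Δh = 0
0.3086 − 0.04193ρ = −Δg_obs/Δh = 0.20032
ρ = (0.3086 − 0.20032) / 0.04193 = 2.58 g/cm³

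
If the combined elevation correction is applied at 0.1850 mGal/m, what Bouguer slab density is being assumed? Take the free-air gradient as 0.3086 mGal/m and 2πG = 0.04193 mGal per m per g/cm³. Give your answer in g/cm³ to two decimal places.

2.95

0.1850 = 0.3086 − 0.04193 × ρ
ρ = (0.3086 − 0.1850) / 0.04193 = 2.95 g/cm³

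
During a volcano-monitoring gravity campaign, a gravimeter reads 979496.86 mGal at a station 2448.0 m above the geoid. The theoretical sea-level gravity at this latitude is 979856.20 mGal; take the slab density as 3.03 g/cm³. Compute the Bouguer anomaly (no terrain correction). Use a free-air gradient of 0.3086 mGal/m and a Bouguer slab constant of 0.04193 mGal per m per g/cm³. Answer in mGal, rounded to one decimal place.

85.1

Free-air correction = 0.3086 × 2448.0 = 755.45 mGal
Free-air anomaly = 979496.86 − 979856.20 + (755.45) = 396.11 mGal
Bouguer slab correction = 0.04193 × 3.03 × 2448.0 = 311.01 mGal
Simple Bouguer anomaly = 396.11 − (311.01) = 85.10 mGal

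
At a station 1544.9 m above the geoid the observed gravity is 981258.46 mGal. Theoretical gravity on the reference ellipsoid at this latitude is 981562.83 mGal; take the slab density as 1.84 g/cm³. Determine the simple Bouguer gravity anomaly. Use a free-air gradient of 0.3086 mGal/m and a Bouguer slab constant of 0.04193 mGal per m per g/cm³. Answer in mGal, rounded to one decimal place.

Free-air correction = 0.3086 × 1544.9 = 476.76 mGal
Free-air anomaly = 981258.46 − 981562.83 + (476.76) = 172.39 mGal
Bouguer slab correction = 0.04193 × 1.84 × 1544.9 = 119.19 mGal
Simple Bouguer anomaly = 172.39 − (119.19) = 53.20 mGal

53.2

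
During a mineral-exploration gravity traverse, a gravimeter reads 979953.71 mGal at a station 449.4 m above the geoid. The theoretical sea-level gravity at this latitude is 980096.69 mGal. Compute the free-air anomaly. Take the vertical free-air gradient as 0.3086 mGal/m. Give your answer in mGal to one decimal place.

-4.3

Free-air correction = 0.3086 × 449.4 = 138.68 mGal
Free-air anomaly = 979953.71 − 980096.69 + (138.68) = -4.30 mGal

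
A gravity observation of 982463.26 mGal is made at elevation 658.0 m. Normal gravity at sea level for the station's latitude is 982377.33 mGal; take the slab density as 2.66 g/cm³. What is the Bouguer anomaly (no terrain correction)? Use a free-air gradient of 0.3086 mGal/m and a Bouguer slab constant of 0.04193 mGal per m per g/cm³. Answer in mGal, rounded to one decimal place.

215.6

Free-air correction = 0.3086 × 658.0 = 203.06 mGal
Free-air anomaly = 982463.26 − 982377.33 + (203.06) = 288.99 mGal
Bouguer slab correction = 0.04193 × 2.66 × 658.0 = 73.39 mGal
Simple Bouguer anomaly = 288.99 − (73.39) = 215.60 mGal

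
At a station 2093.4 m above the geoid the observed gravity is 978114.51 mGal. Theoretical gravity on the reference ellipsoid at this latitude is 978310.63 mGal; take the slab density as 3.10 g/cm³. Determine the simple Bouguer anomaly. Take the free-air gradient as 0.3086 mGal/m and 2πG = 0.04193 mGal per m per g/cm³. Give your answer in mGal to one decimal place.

Free-air correction = 0.3086 × 2093.4 = 646.02 mGal
Free-air anomaly = 978114.51 − 978310.63 + (646.02) = 449.90 mGal
Bouguer slab correction = 0.04193 × 3.10 × 2093.4 = 272.11 mGal
Simple Bouguer anomaly = 449.90 − (272.11) = 177.79 mGal

177.8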